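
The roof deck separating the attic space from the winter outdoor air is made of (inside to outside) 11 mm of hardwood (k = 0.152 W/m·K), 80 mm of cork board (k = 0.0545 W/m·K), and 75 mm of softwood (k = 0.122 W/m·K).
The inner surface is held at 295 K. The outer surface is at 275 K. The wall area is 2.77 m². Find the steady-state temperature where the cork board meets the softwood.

T ≈ 281 K

Thermal resistances in series:
R_hardwood = L/(kA) = 0.011/(0.152×2.77) = 0.02613 K/W
R_cork board = L/(kA) = 0.08/(0.0545×2.77) = 0.5299 K/W
R_softwood = L/(kA) = 0.075/(0.122×2.77) = 0.2219 K/W
R_total = 0.778 K/W;  Q = ΔT/R_total = 20/0.778 = 25.71 W
T_interface = T_inner − Q·ΣR(inner→interface) = 295 − 25.7×0.556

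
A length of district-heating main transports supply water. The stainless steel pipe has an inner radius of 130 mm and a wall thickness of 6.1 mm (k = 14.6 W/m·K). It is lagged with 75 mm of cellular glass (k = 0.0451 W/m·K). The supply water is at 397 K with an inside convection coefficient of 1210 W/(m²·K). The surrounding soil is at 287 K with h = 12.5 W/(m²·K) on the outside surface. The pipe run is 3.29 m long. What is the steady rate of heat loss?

Q ≈ 225 W

Radial resistances (cylindrical: R_cond = ln(r_o/r_i)/(2πkL), R_conv = 1/(h·2πrL)):
R_inner film = 1/(h_i·2πr₁L) = 1/(1210×2π×0.13×3.29) = 3.075×10^-4 K/W
R_stainless steel pipe wall = ln(136.1/130)/(2π×14.6×3.29) = 1.519×10^-4 K/W
R_cellular glass = ln(211.1/136.1)/(2π×0.0451×3.29) = 0.4708 K/W
R_outer film = 1/(h_o·2πr_oL) = 1/(12.5×2π×0.2111×3.29) = 0.01833 K/W
R_total = 0.4896 K/W
Q = ΔT/R_total = 110/0.4896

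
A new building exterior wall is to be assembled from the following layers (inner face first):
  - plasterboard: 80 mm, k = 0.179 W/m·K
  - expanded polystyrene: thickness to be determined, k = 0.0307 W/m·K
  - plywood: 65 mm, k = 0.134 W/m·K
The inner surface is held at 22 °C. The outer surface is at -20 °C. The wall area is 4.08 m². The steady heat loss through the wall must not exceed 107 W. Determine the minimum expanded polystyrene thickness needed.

L ≈ 20.6 mm

Series thermal resistances:
R_plasterboard = L/(kA) = 0.08/(0.179×4.08) = 0.1095 K/W
R_plywood = L/(kA) = 0.065/(0.134×4.08) = 0.1189 K/W
Sum of the known resistances R_other = 0.2284 K/W
Required total resistance R_tot = ΔT/Q_allow = 42/107 = 0.3925 K/W
R_expanded polystyrene = R_tot − R_other = 0.1641 K/W
L = R·k·A = 0.1641×0.0307×4.08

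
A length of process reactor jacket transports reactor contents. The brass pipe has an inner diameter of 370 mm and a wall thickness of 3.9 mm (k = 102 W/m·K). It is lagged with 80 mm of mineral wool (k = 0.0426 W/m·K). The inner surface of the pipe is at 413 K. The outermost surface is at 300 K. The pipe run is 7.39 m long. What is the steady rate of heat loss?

Radial resistances (cylindrical: R_cond = ln(r_o/r_i)/(2πkL), R_conv = 1/(h·2πrL)):
R_brass pipe wall = ln(188.9/185)/(2π×102×7.39) = 4.405×10^-6 K/W
R_mineral wool = ln(268.9/188.9)/(2π×0.0426×7.39) = 0.1785 K/W
R_total = 0.1785 K/W
Q = ΔT/R_total = 113/0.1785

Q ≈ 633 W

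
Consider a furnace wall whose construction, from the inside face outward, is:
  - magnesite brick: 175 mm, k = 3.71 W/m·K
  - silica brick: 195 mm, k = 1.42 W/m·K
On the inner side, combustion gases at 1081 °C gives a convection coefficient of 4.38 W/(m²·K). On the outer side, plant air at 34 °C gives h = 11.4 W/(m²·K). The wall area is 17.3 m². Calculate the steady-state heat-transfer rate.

Using the resistance-network approach (series):
R_inner film = 1/(h_i·A) = 1/(4.38×17.3) = 0.0132 K/W
R_magnesite brick = L/(kA) = 0.175/(3.71×17.3) = 0.002727 K/W
R_silica brick = L/(kA) = 0.195/(1.42×17.3) = 0.007938 K/W
R_outer film = 1/(h_o·A) = 1/(11.4×17.3) = 0.00507 K/W
R_total = 0.02893 K/W
Q = ΔT / R_total = 1047 / 0.02893

Q ≈ 36200 W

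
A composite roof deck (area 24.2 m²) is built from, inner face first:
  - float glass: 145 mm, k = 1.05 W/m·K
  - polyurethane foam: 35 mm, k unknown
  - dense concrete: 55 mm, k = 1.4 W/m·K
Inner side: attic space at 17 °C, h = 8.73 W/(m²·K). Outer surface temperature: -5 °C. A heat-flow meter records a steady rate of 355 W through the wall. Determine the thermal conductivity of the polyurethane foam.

k ≈ 0.029 W/(m·K)

Series thermal resistances:
R_inner film = 1/(h_i·A) = 1/(8.73×24.2) = 0.004733 K/W
R_float glass = L/(kA) = 0.145/(1.05×24.2) = 0.005706 K/W
R_dense concrete = L/(kA) = 0.055/(1.4×24.2) = 0.001623 K/W
Sum of known resistances R_other = 0.01206 K/W
Total R = ΔT/Q = 22/355 = 0.06197 K/W
R_polyurethane foam = R_total − R_other = 0.04991 K/W
k = L/(R·A) = 0.035/(0.04991×24.2)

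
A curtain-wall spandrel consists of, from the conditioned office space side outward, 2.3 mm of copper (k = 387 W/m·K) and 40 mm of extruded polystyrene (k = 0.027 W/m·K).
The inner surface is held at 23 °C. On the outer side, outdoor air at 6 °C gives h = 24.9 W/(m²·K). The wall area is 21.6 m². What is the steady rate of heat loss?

Series thermal resistances:
R_copper = L/(kA) = 0.0023/(387×21.6) = 2.751×10^-7 K/W
R_extruded polystyrene = L/(kA) = 0.04/(0.027×21.6) = 0.06859 K/W
R_outer film = 1/(h_o·A) = 1/(24.9×21.6) = 0.001859 K/W
R_total = 0.07045 K/W
Q = ΔT / R_total = 17 / 0.07045

Q ≈ 241 W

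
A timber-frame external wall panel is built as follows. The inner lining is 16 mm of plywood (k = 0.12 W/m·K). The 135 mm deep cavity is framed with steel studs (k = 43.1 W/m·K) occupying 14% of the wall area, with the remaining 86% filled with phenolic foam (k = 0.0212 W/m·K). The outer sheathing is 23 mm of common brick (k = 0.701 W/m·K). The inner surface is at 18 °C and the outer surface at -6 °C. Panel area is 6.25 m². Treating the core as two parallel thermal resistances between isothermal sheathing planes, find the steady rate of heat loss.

Sheathing layers in series; stud and cavity paths in parallel between them.
R_inner = 0.016/(0.12×6.25) = 0.02133 K/W
R_stud  = 0.135/(43.1×0.14×6.25) = 0.00358 K/W
R_cav   = 0.135/(0.0212×0.86×6.25) = 1.185 K/W
1/R_core = 1/R_stud + 1/R_cav → R_core = 0.003569 K/W
R_outer = 0.023/(0.701×6.25) = 0.00525 K/W
R_total = 0.03015 K/W
Q = ΔT/R_total = 24/0.03015

Q ≈ 796 W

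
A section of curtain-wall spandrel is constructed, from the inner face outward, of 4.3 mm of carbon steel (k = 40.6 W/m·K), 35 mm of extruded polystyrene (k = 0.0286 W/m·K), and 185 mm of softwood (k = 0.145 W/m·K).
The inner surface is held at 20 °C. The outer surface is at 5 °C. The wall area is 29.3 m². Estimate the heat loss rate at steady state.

Series thermal resistances:
R_carbon steel = L/(kA) = 0.0043/(40.6×29.3) = 3.615×10^-6 K/W
R_extruded polystyrene = L/(kA) = 0.035/(0.0286×29.3) = 0.04177 K/W
R_softwood = L/(kA) = 0.185/(0.145×29.3) = 0.04354 K/W
R_total = 0.08532 K/W
Q = ΔT / R_total = 15 / 0.08532

Q ≈ 176 W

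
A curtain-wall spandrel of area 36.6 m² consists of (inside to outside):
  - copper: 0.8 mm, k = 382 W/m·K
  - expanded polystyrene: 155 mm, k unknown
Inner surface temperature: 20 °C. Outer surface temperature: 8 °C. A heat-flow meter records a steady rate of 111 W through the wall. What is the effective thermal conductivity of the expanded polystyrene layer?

Model the wall as resistances in series:
R_copper = L/(kA) = 0.0008/(382×36.6) = 5.722×10^-8 K/W
Sum of known resistances R_other = 5.722×10^-8 K/W
Total R = ΔT/Q = 12/111 = 0.1081 K/W
R_expanded polystyrene = R_total − R_other = 0.1081 K/W
k = L/(R·A) = 0.155/(0.1081×36.6)

k ≈ 0.0392 W/(m·K)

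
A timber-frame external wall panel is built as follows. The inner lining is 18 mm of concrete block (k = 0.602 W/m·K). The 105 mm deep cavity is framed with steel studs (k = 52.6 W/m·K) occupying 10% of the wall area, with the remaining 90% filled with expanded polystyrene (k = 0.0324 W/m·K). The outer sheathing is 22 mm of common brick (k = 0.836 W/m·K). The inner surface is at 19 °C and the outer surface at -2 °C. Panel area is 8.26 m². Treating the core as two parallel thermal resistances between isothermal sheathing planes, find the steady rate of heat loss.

Sheathing layers in series; stud and cavity paths in parallel between them.
R_inner = 0.018/(0.602×8.26) = 0.00362 K/W
R_stud  = 0.105/(52.6×0.1×8.26) = 0.002417 K/W
R_cav   = 0.105/(0.0324×0.9×8.26) = 0.4359 K/W
1/R_core = 1/R_stud + 1/R_cav → R_core = 0.002403 K/W
R_outer = 0.022/(0.836×8.26) = 0.003186 K/W
R_total = 0.009209 K/W
Q = ΔT/R_total = 21/0.009209

Q ≈ 2280 W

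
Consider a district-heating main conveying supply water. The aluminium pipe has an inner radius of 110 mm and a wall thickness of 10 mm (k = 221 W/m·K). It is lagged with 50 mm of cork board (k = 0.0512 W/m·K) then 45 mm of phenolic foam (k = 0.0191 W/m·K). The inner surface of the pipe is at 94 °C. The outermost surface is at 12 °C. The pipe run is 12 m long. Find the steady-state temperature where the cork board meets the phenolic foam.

T ≈ 64.8 °C

For a radial system each layer contributes R = ln(r_out/r_in)/(2πkL); films add R = 1/(hA).
R_aluminium pipe wall = ln(120/110)/(2π×221×12) = 5.222×10^-6 K/W
R_cork board = ln(170/120)/(2π×0.0512×12) = 0.09023 K/W
R_phenolic foam = ln(215/170)/(2π×0.0191×12) = 0.1631 K/W
R_total = 0.2533 K/W
Q = ΔT/R_total = 82/0.2533
Q = 324 W
T_interface = T_inner − Q·ΣR(inner→interface) = 94 − 324×0.09023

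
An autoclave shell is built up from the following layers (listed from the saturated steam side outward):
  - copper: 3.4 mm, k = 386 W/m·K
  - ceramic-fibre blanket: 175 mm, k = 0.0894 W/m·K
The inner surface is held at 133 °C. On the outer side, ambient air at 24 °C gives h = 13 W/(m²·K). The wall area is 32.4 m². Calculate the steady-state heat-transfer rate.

Q ≈ 1740 W

Model the wall as resistances in series:
R_copper = L/(kA) = 0.0034/(386×32.4) = 2.719×10^-7 K/W
R_ceramic-fibre blanket = L/(kA) = 0.175/(0.0894×32.4) = 0.06042 K/W
R_outer film = 1/(h_o·A) = 1/(13×32.4) = 0.002374 K/W
R_total = 0.06279 K/W
Q = ΔT / R_total = 109 / 0.06279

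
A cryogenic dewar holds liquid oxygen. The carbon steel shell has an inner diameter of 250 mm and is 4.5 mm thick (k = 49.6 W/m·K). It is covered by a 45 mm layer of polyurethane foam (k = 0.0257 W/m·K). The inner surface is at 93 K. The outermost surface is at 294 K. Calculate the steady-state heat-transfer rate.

Radial (spherical) resistances in series:
R_carbon steel shell = (1/0.125 − 1/0.1295)/(4π×49.6) = 4.46×10^-4 K/W
R_polyurethane foam = (1/0.1295 − 1/0.1745)/(4π×0.0257) = 6.166 K/W
R_total = 6.166 K/W
Q = ΔT/R_total = 201/6.166

Q ≈ 32.6 W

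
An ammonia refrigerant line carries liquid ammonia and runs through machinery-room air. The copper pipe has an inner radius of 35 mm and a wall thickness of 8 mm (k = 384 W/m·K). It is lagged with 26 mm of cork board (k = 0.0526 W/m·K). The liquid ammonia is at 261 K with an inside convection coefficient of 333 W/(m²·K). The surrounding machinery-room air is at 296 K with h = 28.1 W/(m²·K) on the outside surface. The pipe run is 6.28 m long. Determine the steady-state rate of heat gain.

Per-layer cylindrical resistances, series-summed:
R_inner film = 1/(h_i·2πr₁L) = 1/(333×2π×0.035×6.28) = 0.002174 K/W
R_copper pipe wall = ln(43/35)/(2π×384×6.28) = 1.359×10^-5 K/W
R_cork board = ln(69/43)/(2π×0.0526×6.28) = 0.2279 K/W
R_outer film = 1/(h_o·2πr_oL) = 1/(28.1×2π×0.069×6.28) = 0.01307 K/W
R_total = 0.2431 K/W
Q = ΔT/R_total = 35/0.2431

Q ≈ 144 W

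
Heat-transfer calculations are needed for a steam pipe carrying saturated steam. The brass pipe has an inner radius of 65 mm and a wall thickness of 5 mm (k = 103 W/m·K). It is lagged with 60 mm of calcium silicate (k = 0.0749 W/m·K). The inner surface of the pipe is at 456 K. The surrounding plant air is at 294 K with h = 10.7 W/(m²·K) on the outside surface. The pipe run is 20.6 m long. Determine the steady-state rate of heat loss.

Q ≈ 2330 W

Cylindrical conduction, so R = ln(r₂/r₁)/(2πkL) per layer, in series:
R_brass pipe wall = ln(70/65)/(2π×103×20.6) = 5.559×10^-6 K/W
R_calcium silicate = ln(130/70)/(2π×0.0749×20.6) = 0.06385 K/W
R_outer film = 1/(h_o·2πr_oL) = 1/(10.7×2π×0.13×20.6) = 0.005554 K/W
R_total = 0.06941 K/W
Q = ΔT/R_total = 162/0.06941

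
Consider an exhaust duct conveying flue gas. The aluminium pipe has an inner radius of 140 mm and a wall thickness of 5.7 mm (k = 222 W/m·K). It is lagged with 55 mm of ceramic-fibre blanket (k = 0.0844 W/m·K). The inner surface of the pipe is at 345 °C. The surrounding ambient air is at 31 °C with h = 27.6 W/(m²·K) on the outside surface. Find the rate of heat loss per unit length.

q′ ≈ 496 W/m

For a radial system each layer contributes R = ln(r_out/r_in)/(2πkL); films add R = 1/(hA).
R_aluminium pipe wall = ln(145.7/140)/(2π×222×1) = 2.861×10^-5 K/W
R_ceramic-fibre blanket = ln(200.7/145.7)/(2π×0.0844×1) = 0.6039 K/W
R_outer film = 1/(h_o·2πr_oL) = 1/(27.6×2π×0.2007×1) = 0.02873 K/W
R_total = 0.6327 K/W
Q = ΔT/R_total = 314/0.6327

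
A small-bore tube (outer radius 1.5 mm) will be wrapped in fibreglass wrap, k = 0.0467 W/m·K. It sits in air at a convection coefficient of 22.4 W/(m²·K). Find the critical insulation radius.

r_cr ≈ 2.08 mm

For a cylinder r_cr = k/h = 0.0467/22.4
r_cr = 2.08 mm; since the bare radius (1.5 mm) is below r_cr, adding a thin layer of insulation will *increase* heat loss.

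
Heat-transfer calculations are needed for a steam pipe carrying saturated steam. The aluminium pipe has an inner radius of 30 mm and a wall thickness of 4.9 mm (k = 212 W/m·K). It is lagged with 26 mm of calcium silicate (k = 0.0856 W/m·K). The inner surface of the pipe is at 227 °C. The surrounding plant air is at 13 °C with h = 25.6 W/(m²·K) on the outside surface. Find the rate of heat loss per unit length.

q′ ≈ 188 W/m

Treating each annulus and film as a series resistance:
R_aluminium pipe wall = ln(34.9/30)/(2π×212×1) = 1.136×10^-4 K/W
R_calcium silicate = ln(60.9/34.9)/(2π×0.0856×1) = 1.035 K/W
R_outer film = 1/(h_o·2πr_oL) = 1/(25.6×2π×0.0609×1) = 0.1021 K/W
R_total = 1.137 K/W
Q = ΔT/R_total = 214/1.137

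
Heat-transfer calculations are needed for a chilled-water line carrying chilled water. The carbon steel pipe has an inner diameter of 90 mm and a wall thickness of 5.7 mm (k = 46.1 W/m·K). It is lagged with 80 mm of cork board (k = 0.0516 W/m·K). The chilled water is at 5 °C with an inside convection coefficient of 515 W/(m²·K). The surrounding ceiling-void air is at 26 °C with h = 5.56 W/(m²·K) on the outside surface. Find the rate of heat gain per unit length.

q′ ≈ 6.67 W/m

Radial resistances (cylindrical: R_cond = ln(r_o/r_i)/(2πkL), R_conv = 1/(h·2πrL)):
R_inner film = 1/(h_i·2πr₁L) = 1/(515×2π×0.045×1) = 0.006868 K/W
R_carbon steel pipe wall = ln(50.7/45)/(2π×46.1×1) = 4.117×10^-4 K/W
R_cork board = ln(130.7/50.7)/(2π×0.0516×1) = 2.921 K/W
R_outer film = 1/(h_o·2πr_oL) = 1/(5.56×2π×0.1307×1) = 0.219 K/W
R_total = 3.147 K/W
Q = ΔT/R_total = 21/3.147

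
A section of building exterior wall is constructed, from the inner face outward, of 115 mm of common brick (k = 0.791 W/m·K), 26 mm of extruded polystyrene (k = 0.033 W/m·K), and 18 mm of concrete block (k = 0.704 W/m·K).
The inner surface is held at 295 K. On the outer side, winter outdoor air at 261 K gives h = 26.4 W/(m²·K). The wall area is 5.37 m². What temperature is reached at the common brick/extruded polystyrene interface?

Thermal resistances in series:
R_common brick = L/(kA) = 0.115/(0.791×5.37) = 0.02707 K/W
R_extruded polystyrene = L/(kA) = 0.026/(0.033×5.37) = 0.1467 K/W
R_concrete block = L/(kA) = 0.018/(0.704×5.37) = 0.004761 K/W
R_outer film = 1/(h_o·A) = 1/(26.4×5.37) = 0.007054 K/W
R_total = 0.1856 K/W;  Q = ΔT/R_total = 34/0.1856 = 183.2 W
T_interface = T_inner − Q·ΣR(inner→interface) = 295 − 183×0.02707

T ≈ 290 K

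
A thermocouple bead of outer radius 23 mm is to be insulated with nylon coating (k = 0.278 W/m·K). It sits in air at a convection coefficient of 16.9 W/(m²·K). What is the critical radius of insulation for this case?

r_cr ≈ 32.9 mm

For a sphere r_cr = 2k/h = 2×0.278/16.9
r_cr = 32.9 mm; since the bare radius (23 mm) is below r_cr, adding a thin layer of insulation will *increase* heat loss.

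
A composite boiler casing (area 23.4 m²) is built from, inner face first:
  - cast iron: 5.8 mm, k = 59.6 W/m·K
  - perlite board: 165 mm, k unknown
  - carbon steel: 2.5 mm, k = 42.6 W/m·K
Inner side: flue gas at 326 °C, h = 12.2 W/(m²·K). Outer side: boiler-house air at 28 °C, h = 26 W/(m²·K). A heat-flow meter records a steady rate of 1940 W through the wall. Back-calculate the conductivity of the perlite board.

k ≈ 0.0475 W/(m·K)

Treating each layer as a thermal resistance in series:
R_inner film = 1/(h_i·A) = 1/(12.2×23.4) = 0.003503 K/W
R_cast iron = L/(kA) = 0.0058/(59.6×23.4) = 4.159×10^-6 K/W
R_carbon steel = L/(kA) = 0.0025/(42.6×23.4) = 2.508×10^-6 K/W
R_outer film = 1/(h_o·A) = 1/(26×23.4) = 0.001644 K/W
Sum of known resistances R_other = 0.005153 K/W
Total R = ΔT/Q = 298/1940 = 0.1536 K/W
R_perlite board = R_total − R_other = 0.1485 K/W
k = L/(R·A) = 0.165/(0.1485×23.4)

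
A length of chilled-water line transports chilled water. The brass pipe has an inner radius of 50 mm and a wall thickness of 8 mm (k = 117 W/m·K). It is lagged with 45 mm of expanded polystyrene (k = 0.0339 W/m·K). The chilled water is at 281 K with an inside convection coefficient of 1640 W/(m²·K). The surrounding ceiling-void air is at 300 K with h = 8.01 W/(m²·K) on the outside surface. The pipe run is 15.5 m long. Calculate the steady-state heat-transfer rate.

Q ≈ 102 W

Radial resistances (cylindrical: R_cond = ln(r_o/r_i)/(2πkL), R_conv = 1/(h·2πrL)):
R_inner film = 1/(h_i·2πr₁L) = 1/(1640×2π×0.05×15.5) = 1.252×10^-4 K/W
R_brass pipe wall = ln(58/50)/(2π×117×15.5) = 1.303×10^-5 K/W
R_expanded polystyrene = ln(103/58)/(2π×0.0339×15.5) = 0.1739 K/W
R_outer film = 1/(h_o·2πr_oL) = 1/(8.01×2π×0.103×15.5) = 0.01245 K/W
R_total = 0.1865 K/W
Q = ΔT/R_total = 19/0.1865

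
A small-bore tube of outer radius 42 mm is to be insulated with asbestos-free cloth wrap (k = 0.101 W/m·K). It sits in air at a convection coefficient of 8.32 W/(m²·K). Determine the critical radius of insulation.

For a cylinder r_cr = k/h = 0.101/8.32
r_cr = 12.1 mm; since the bare radius (42 mm) is above r_cr, any added insulation will reduce heat loss.

r_cr ≈ 12.1 mm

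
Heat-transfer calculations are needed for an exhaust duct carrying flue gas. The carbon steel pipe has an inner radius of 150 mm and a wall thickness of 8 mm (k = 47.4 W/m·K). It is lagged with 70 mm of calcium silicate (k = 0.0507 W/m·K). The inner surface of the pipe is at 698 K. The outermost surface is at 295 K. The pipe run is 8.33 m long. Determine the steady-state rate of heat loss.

Q ≈ 2920 W

Per-layer cylindrical resistances, series-summed:
R_carbon steel pipe wall = ln(158/150)/(2π×47.4×8.33) = 2.094×10^-5 K/W
R_calcium silicate = ln(228/158)/(2π×0.0507×8.33) = 0.1382 K/W
R_total = 0.1382 K/W
Q = ΔT/R_total = 403/0.1382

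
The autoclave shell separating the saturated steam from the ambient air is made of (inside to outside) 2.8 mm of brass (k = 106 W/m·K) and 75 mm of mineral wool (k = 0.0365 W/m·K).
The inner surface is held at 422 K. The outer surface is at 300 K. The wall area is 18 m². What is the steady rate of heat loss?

Thermal resistances in series:
R_brass = L/(kA) = 0.0028/(106×18) = 1.468×10^-6 K/W
R_mineral wool = L/(kA) = 0.075/(0.0365×18) = 0.1142 K/W
R_total = 0.1142 K/W
Q = ΔT / R_total = 122 / 0.1142

Q ≈ 1070 W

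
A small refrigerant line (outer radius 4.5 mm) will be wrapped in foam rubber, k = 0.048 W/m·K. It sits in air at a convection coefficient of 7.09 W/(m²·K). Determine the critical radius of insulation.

r_cr ≈ 6.77 mm

For a cylinder r_cr = k/h = 0.048/7.09
r_cr = 6.77 mm; since the bare radius (4.5 mm) is below r_cr, adding a thin layer of insulation will *increase* heat loss.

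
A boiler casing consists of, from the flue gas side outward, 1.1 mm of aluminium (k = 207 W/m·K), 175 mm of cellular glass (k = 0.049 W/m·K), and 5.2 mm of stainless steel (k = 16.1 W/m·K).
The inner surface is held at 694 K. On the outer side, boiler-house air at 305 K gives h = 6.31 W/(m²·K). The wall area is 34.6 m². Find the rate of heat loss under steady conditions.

Thermal resistances in series:
R_aluminium = L/(kA) = 0.0011/(207×34.6) = 1.536×10^-7 K/W
R_cellular glass = L/(kA) = 0.175/(0.049×34.6) = 0.1032 K/W
R_stainless steel = L/(kA) = 0.0052/(16.1×34.6) = 9.335×10^-6 K/W
R_outer film = 1/(h_o·A) = 1/(6.31×34.6) = 0.00458 K/W
R_total = 0.1078 K/W
Q = ΔT / R_total = 389 / 0.1078

Q ≈ 3610 W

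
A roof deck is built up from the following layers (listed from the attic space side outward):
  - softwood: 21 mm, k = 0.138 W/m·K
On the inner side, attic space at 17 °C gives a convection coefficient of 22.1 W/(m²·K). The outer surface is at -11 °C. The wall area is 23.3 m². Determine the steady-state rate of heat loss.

Using the resistance-network approach (series):
R_inner film = 1/(h_i·A) = 1/(22.1×23.3) = 0.001942 K/W
R_softwood = L/(kA) = 0.021/(0.138×23.3) = 0.006531 K/W
R_total = 0.008473 K/W
Q = ΔT / R_total = 28 / 0.008473

Q ≈ 3300 W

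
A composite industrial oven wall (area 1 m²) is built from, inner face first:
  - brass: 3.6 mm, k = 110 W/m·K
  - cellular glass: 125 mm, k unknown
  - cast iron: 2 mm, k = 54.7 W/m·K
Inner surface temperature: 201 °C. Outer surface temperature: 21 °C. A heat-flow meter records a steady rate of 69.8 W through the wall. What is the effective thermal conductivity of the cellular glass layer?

k ≈ 0.0485 W/(m·K)

Treating each layer as a thermal resistance in series:
R_brass = L/(kA) = 0.0036/(110×1) = 3.273×10^-5 K/W
R_cast iron = L/(kA) = 0.002/(54.7×1) = 3.656×10^-5 K/W
Sum of known resistances R_other = 6.929×10^-5 K/W
Total R = ΔT/Q = 180/69.8 = 2.579 K/W
R_cellular glass = R_total − R_other = 2.579 K/W
k = L/(R·A) = 0.125/(2.579×1)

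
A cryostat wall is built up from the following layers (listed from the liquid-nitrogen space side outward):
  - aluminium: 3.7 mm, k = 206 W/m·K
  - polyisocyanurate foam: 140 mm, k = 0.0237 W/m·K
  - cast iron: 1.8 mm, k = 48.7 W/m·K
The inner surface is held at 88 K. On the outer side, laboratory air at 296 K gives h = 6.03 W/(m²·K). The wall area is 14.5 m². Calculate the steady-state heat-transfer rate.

Series thermal resistances:
R_aluminium = L/(kA) = 0.0037/(206×14.5) = 1.239×10^-6 K/W
R_polyisocyanurate foam = L/(kA) = 0.14/(0.0237×14.5) = 0.4074 K/W
R_cast iron = L/(kA) = 0.0018/(48.7×14.5) = 2.549×10^-6 K/W
R_outer film = 1/(h_o·A) = 1/(6.03×14.5) = 0.01144 K/W
R_total = 0.4188 K/W
Q = ΔT / R_total = 208 / 0.4188

Q ≈ 497 W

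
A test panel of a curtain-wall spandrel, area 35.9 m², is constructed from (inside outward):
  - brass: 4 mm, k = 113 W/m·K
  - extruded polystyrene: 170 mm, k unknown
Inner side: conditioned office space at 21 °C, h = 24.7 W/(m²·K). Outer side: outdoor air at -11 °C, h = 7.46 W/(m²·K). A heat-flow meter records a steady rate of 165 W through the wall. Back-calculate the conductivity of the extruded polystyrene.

k ≈ 0.025 W/(m·K)

Treating each layer as a thermal resistance in series:
R_inner film = 1/(h_i·A) = 1/(24.7×35.9) = 0.001128 K/W
R_brass = L/(kA) = 0.004/(113×35.9) = 9.86×10^-7 K/W
R_outer film = 1/(h_o·A) = 1/(7.46×35.9) = 0.003734 K/W
Sum of known resistances R_other = 0.004863 K/W
Total R = ΔT/Q = 32/165 = 0.1939 K/W
R_extruded polystyrene = R_total − R_other = 0.1891 K/W
k = L/(R·A) = 0.17/(0.1891×35.9)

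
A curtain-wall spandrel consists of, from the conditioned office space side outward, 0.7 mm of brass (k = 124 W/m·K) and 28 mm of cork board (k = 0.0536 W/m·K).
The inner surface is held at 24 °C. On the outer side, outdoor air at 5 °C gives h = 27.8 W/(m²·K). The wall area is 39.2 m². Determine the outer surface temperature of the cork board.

T ≈ 6.22 °C

Treating each layer as a thermal resistance in series:
R_brass = L/(kA) = 0.0007/(124×39.2) = 1.44×10^-7 K/W
R_cork board = L/(kA) = 0.028/(0.0536×39.2) = 0.01333 K/W
R_outer film = 1/(h_o·A) = 1/(27.8×39.2) = 9.176×10^-4 K/W
R_total = 0.01424 K/W;  Q = ΔT/R_total = 19/0.01424 = 1334 W
T_interface = T_inner − Q·ΣR(inner→interface) = 24 − 1330×0.01333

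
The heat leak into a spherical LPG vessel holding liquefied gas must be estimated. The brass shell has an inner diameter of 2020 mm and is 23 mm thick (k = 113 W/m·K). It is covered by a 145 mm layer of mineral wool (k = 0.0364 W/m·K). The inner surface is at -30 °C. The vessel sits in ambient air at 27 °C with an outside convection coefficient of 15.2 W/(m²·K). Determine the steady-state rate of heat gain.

Spherical conduction: R = (1/r_in − 1/r_out)/(4πk) per layer; series-sum.
R_brass shell = (1/1.01 − 1/1.033)/(4π×113) = 1.552×10^-5 K/W
R_mineral wool = (1/1.033 − 1/1.178)/(4π×0.0364) = 0.2605 K/W
R_outer film = 1/(h·4πr_o²) = 1/(15.2×4π×1.178²) = 0.003773 K/W
R_total = 0.2643 K/W
Q = ΔT/R_total = 57/0.2643

Q ≈ 216 W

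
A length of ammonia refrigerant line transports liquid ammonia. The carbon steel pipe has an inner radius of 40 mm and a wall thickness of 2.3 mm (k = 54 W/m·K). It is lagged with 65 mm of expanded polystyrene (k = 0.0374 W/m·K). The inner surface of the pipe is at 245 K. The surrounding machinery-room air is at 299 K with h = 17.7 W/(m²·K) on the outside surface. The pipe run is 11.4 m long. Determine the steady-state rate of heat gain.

Q ≈ 152 W

Radial resistances (cylindrical: R_cond = ln(r_o/r_i)/(2πkL), R_conv = 1/(h·2πrL)):
R_carbon steel pipe wall = ln(42.3/40)/(2π×54×11.4) = 1.445×10^-5 K/W
R_expanded polystyrene = ln(107.3/42.3)/(2π×0.0374×11.4) = 0.3475 K/W
R_outer film = 1/(h_o·2πr_oL) = 1/(17.7×2π×0.1073×11.4) = 0.007351 K/W
R_total = 0.3548 K/W
Q = ΔT/R_total = 54/0.3548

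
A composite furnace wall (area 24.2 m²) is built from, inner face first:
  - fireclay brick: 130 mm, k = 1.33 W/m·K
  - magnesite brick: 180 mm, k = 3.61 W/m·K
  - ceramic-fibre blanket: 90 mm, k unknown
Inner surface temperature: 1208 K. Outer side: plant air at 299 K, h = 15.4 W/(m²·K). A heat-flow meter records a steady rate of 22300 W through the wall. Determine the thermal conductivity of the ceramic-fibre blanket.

k ≈ 0.116 W/(m·K)

Series thermal resistances:
R_fireclay brick = L/(kA) = 0.13/(1.33×24.2) = 0.004039 K/W
R_magnesite brick = L/(kA) = 0.18/(3.61×24.2) = 0.00206 K/W
R_outer film = 1/(h_o·A) = 1/(15.4×24.2) = 0.002683 K/W
Sum of known resistances R_other = 0.008783 K/W
Total R = ΔT/Q = 909/22300 = 0.04076 K/W
R_ceramic-fibre blanket = R_total − R_other = 0.03198 K/W
k = L/(R·A) = 0.09/(0.03198×24.2)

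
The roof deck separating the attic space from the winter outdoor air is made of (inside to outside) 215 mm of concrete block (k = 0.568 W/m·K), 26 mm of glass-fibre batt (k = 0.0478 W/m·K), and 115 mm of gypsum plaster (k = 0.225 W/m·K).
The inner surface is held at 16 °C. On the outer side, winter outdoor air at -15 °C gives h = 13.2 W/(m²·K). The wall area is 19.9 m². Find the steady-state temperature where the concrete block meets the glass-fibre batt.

Using the resistance-network approach (series):
R_concrete block = L/(kA) = 0.215/(0.568×19.9) = 0.01902 K/W
R_glass-fibre batt = L/(kA) = 0.026/(0.0478×19.9) = 0.02733 K/W
R_gypsum plaster = L/(kA) = 0.115/(0.225×19.9) = 0.02568 K/W
R_outer film = 1/(h_o·A) = 1/(13.2×19.9) = 0.003807 K/W
R_total = 0.07585 K/W;  Q = ΔT/R_total = 31/0.07585 = 408.7 W
T_interface = T_inner − Q·ΣR(inner→interface) = 16 − 409×0.01902

T ≈ 8.23 °C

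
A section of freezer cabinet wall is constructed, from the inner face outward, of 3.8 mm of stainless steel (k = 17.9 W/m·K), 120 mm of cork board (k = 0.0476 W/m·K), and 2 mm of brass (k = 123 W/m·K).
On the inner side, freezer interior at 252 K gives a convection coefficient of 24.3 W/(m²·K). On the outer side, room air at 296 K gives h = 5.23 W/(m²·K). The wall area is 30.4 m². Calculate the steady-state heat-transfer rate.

Using the resistance-network approach (series):
R_inner film = 1/(h_i·A) = 1/(24.3×30.4) = 0.001354 K/W
R_stainless steel = L/(kA) = 0.0038/(17.9×30.4) = 6.983×10^-6 K/W
R_cork board = L/(kA) = 0.12/(0.0476×30.4) = 0.08293 K/W
R_brass = L/(kA) = 0.002/(123×30.4) = 5.349×10^-7 K/W
R_outer film = 1/(h_o·A) = 1/(5.23×30.4) = 0.00629 K/W
R_total = 0.09058 K/W
Q = ΔT / R_total = 44 / 0.09058

Q ≈ 486 W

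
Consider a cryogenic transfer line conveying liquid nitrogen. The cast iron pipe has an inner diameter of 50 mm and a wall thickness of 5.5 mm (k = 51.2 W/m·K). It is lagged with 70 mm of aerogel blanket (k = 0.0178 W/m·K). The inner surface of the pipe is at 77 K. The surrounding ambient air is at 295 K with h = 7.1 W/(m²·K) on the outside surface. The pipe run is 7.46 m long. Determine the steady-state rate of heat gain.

Cylindrical conduction, so R = ln(r₂/r₁)/(2πkL) per layer, in series:
R_cast iron pipe wall = ln(30.5/25)/(2π×51.2×7.46) = 8.286×10^-5 K/W
R_aerogel blanket = ln(100.5/30.5)/(2π×0.0178×7.46) = 1.429 K/W
R_outer film = 1/(h_o·2πr_oL) = 1/(7.1×2π×0.1005×7.46) = 0.0299 K/W
R_total = 1.459 K/W
Q = ΔT/R_total = 218/1.459

Q ≈ 149 W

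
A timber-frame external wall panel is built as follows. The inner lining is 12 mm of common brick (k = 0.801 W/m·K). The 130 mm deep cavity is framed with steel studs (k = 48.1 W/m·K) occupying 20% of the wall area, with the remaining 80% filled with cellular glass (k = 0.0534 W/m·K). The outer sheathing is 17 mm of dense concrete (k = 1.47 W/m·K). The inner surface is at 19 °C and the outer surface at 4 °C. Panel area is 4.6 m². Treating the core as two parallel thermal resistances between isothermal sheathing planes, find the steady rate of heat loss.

Sheathing layers in series; stud and cavity paths in parallel between them.
R_inner = 0.012/(0.801×4.6) = 0.003257 K/W
R_stud  = 0.13/(48.1×0.2×4.6) = 0.002938 K/W
R_cav   = 0.13/(0.0534×0.8×4.6) = 0.6615 K/W
1/R_core = 1/R_stud + 1/R_cav → R_core = 0.002925 K/W
R_outer = 0.017/(1.47×4.6) = 0.002514 K/W
R_total = 0.008696 K/W
Q = ΔT/R_total = 15/0.008696

Q ≈ 1730 W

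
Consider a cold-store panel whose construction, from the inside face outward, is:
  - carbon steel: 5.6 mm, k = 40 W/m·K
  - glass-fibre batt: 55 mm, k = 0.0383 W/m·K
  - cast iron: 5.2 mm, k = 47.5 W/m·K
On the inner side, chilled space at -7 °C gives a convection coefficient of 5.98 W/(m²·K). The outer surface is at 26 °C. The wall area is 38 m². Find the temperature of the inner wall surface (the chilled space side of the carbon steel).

Model the wall as resistances in series:
R_inner film = 1/(h_i·A) = 1/(5.98×38) = 0.004401 K/W
R_carbon steel = L/(kA) = 0.0056/(40×38) = 3.684×10^-6 K/W
R_glass-fibre batt = L/(kA) = 0.055/(0.0383×38) = 0.03779 K/W
R_cast iron = L/(kA) = 0.0052/(47.5×38) = 2.881×10^-6 K/W
R_total = 0.0422 K/W;  Q = ΔT/R_total = 33/0.0422 = 782 W
T_interface = T_inner + Q·ΣR(inner→interface) = -7 + 782×0.004401

T ≈ -3.56 °C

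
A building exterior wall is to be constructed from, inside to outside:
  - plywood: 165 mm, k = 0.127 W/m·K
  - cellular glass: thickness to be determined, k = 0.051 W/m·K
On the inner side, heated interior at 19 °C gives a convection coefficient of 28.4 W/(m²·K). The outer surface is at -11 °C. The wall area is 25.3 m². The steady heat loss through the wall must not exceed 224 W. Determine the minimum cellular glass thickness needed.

L ≈ 105 mm

Using the resistance-network approach (series):
R_inner film = 1/(h_i·A) = 1/(28.4×25.3) = 0.001392 K/W
R_plywood = L/(kA) = 0.165/(0.127×25.3) = 0.05135 K/W
Sum of the known resistances R_other = 0.05274 K/W
Required total resistance R_tot = ΔT/Q_allow = 30/224 = 0.1339 K/W
R_cellular glass = R_tot − R_other = 0.08118 K/W
L = R·k·A = 0.08118×0.051×25.3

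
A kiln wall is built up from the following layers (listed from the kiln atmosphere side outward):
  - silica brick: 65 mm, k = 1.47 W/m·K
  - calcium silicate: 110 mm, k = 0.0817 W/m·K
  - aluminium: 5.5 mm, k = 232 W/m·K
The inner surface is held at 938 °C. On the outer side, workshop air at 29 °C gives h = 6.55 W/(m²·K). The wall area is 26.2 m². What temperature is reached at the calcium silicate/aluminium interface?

T ≈ 119 °C

Model the wall as resistances in series:
R_silica brick = L/(kA) = 0.065/(1.47×26.2) = 0.001688 K/W
R_calcium silicate = L/(kA) = 0.11/(0.0817×26.2) = 0.05139 K/W
R_aluminium = L/(kA) = 0.0055/(232×26.2) = 9.048×10^-7 K/W
R_outer film = 1/(h_o·A) = 1/(6.55×26.2) = 0.005827 K/W
R_total = 0.0589 K/W;  Q = ΔT/R_total = 909/0.0589 = 15430 W
T_interface = T_inner − Q·ΣR(inner→interface) = 938 − 15400×0.05308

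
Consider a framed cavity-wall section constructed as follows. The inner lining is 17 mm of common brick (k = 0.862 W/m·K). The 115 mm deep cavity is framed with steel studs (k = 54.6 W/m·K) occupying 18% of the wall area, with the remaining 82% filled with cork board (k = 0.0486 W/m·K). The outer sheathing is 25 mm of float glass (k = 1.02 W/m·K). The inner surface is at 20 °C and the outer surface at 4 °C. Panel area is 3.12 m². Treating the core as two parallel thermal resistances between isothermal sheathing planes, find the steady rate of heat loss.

Sheathing layers in series; stud and cavity paths in parallel between them.
R_inner = 0.017/(0.862×3.12) = 0.006321 K/W
R_stud  = 0.115/(54.6×0.18×3.12) = 0.00375 K/W
R_cav   = 0.115/(0.0486×0.82×3.12) = 0.9249 K/W
1/R_core = 1/R_stud + 1/R_cav → R_core = 0.003735 K/W
R_outer = 0.025/(1.02×3.12) = 0.007856 K/W
R_total = 0.01791 K/W
Q = ΔT/R_total = 16/0.01791

Q ≈ 893 W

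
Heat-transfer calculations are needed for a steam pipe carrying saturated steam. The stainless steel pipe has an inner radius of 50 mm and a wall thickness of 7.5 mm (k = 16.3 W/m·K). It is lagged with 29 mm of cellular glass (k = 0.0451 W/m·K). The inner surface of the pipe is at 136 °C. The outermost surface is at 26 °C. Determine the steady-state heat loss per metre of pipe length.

q′ ≈ 76.3 W/m

Cylindrical conduction, so R = ln(r₂/r₁)/(2πkL) per layer, in series:
R_stainless steel pipe wall = ln(57.5/50)/(2π×16.3×1) = 0.001365 K/W
R_cellular glass = ln(86.5/57.5)/(2π×0.0451×1) = 1.441 K/W
R_total = 1.442 K/W
Q = ΔT/R_total = 110/1.442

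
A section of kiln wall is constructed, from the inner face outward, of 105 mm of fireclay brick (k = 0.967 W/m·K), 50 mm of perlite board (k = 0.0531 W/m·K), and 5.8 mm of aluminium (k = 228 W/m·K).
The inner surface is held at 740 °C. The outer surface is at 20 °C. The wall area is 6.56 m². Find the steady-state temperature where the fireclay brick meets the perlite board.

T ≈ 666 °C

Using the resistance-network approach (series):
R_fireclay brick = L/(kA) = 0.105/(0.967×6.56) = 0.01655 K/W
R_perlite board = L/(kA) = 0.05/(0.0531×6.56) = 0.1435 K/W
R_aluminium = L/(kA) = 0.0058/(228×6.56) = 3.878×10^-6 K/W
R_total = 0.1601 K/W;  Q = ΔT/R_total = 720/0.1601 = 4497 W
T_interface = T_inner − Q·ΣR(inner→interface) = 740 − 4500×0.01655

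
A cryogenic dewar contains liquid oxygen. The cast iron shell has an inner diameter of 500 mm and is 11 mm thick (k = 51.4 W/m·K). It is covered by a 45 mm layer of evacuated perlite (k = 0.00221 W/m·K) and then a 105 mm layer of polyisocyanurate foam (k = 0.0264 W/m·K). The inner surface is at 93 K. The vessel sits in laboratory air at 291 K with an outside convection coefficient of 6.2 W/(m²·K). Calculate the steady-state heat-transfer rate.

Q ≈ 8.65 W

Spherical conduction: R = (1/r_in − 1/r_out)/(4πk) per layer; series-sum.
R_cast iron shell = (1/0.25 − 1/0.261)/(4π×51.4) = 2.61×10^-4 K/W
R_evacuated perlite = (1/0.261 − 1/0.306)/(4π×0.00221) = 20.29 K/W
R_polyisocyanurate foam = (1/0.306 − 1/0.411)/(4π×0.0264) = 2.517 K/W
R_outer film = 1/(h·4πr_o²) = 1/(6.2×4π×0.411²) = 0.07598 K/W
R_total = 22.88 K/W
Q = ΔT/R_total = 198/22.88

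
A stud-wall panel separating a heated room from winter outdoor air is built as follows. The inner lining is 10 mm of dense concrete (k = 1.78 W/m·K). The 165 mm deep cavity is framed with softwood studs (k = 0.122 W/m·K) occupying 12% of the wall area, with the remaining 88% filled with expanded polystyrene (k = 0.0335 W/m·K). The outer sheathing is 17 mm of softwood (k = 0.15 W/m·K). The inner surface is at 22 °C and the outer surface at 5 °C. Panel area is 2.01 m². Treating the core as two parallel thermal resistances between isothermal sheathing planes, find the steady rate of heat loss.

Sheathing layers in series; stud and cavity paths in parallel between them.
R_inner = 0.01/(1.78×2.01) = 0.002795 K/W
R_stud  = 0.165/(0.122×0.12×2.01) = 5.607 K/W
R_cav   = 0.165/(0.0335×0.88×2.01) = 2.785 K/W
1/R_core = 1/R_stud + 1/R_cav → R_core = 1.861 K/W
R_outer = 0.017/(0.15×2.01) = 0.05638 K/W
R_total = 1.92 K/W
Q = ΔT/R_total = 17/1.92

Q ≈ 8.86 W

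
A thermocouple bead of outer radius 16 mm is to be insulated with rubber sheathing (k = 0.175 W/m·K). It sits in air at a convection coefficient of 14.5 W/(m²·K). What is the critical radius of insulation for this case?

r_cr ≈ 24.1 mm

For a sphere r_cr = 2k/h = 2×0.175/14.5
r_cr = 24.1 mm; since the bare radius (16 mm) is below r_cr, adding a thin layer of insulation will *increase* heat loss.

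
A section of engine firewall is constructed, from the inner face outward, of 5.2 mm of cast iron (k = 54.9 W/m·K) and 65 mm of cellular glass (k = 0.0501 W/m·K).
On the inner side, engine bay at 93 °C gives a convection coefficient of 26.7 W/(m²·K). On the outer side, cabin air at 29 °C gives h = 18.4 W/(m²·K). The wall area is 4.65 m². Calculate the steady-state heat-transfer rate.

Q ≈ 214 W

Treating each layer as a thermal resistance in series:
R_inner film = 1/(h_i·A) = 1/(26.7×4.65) = 0.008054 K/W
R_cast iron = L/(kA) = 0.0052/(54.9×4.65) = 2.037×10^-5 K/W
R_cellular glass = L/(kA) = 0.065/(0.0501×4.65) = 0.279 K/W
R_outer film = 1/(h_o·A) = 1/(18.4×4.65) = 0.01169 K/W
R_total = 0.2988 K/W
Q = ΔT / R_total = 64 / 0.2988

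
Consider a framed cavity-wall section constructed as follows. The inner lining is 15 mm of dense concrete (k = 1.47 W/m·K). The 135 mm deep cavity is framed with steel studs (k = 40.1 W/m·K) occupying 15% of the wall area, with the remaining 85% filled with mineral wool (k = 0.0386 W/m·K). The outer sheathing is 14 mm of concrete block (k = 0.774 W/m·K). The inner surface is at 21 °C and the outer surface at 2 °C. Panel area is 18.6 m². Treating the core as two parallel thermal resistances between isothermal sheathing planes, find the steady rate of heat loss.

Sheathing layers in series; stud and cavity paths in parallel between them.
R_inner = 0.015/(1.47×18.6) = 5.486×10^-4 K/W
R_stud  = 0.135/(40.1×0.15×18.6) = 0.001207 K/W
R_cav   = 0.135/(0.0386×0.85×18.6) = 0.2212 K/W
1/R_core = 1/R_stud + 1/R_cav → R_core = 0.0012 K/W
R_outer = 0.014/(0.774×18.6) = 9.725×10^-4 K/W
R_total = 0.002721 K/W
Q = ΔT/R_total = 19/0.002721

Q ≈ 6980 W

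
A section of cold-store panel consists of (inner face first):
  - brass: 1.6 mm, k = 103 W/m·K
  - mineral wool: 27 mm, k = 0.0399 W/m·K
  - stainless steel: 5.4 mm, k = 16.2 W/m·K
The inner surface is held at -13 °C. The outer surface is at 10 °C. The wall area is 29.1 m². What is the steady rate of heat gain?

Model the wall as resistances in series:
R_brass = L/(kA) = 0.0016/(103×29.1) = 5.338×10^-7 K/W
R_mineral wool = L/(kA) = 0.027/(0.0399×29.1) = 0.02325 K/W
R_stainless steel = L/(kA) = 0.0054/(16.2×29.1) = 1.145×10^-5 K/W
R_total = 0.02327 K/W
Q = ΔT / R_total = 23 / 0.02327

Q ≈ 989 W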